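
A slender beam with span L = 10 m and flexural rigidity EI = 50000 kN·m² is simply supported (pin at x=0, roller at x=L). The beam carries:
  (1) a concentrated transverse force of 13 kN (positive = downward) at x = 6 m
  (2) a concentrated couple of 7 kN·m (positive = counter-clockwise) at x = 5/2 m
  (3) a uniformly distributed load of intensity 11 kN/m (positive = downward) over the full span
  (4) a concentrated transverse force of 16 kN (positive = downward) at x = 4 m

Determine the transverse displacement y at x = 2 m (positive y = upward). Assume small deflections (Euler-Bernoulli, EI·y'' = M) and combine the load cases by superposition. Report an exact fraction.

Load 1 — point force P=13 kN at a=6 m (b=L-a=4):
  y_1 = -Pbx(L²-b²-x²)/(6LEI)  [x≤a] = -13·4·2·(10²-4²-2²)/(6·10·50000) = -26/9375 m
Load 2 — applied couple M₀=7 kN·m at a=5/2 m (b=L-a=15/2):
  y_2 = (M₀x³/(6L)+C₁x)/EI  [x≤a] with C₁=M₀(3b²-L²)/(6L)=385/48 = (7·2³/(6·10)+(385/48)·2)/50000 = 679/2000000 m
Load 3 — uniform load w=11 kN/m over full span:
  y_3 = -wx(L³-2Lx²+x³)/(24EI) = -11·2·(10³-2·10·2²+2³)/(24·50000) = -319/18750 m
Load 4 — point force P=16 kN at a=4 m (b=L-a=6):
  y_4 = -Pbx(L²-b²-x²)/(6LEI)  [x≤a] = -16·6·2·(10²-6²-2²)/(6·10·50000) = -12/3125 m
Superposition: y = Σ y_i = -139723/6000000 m ≈ -0.023287 m

y(2) = -139723/6000000 m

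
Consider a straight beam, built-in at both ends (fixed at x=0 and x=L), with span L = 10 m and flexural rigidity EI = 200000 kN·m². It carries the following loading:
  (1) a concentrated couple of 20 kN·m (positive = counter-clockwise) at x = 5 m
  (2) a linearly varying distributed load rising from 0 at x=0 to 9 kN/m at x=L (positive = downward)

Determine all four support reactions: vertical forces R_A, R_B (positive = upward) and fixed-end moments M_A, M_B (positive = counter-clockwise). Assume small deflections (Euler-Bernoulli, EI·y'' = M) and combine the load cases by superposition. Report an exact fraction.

R_A = 33/2 kN, M_A = 35 kN·m, R_B = 57/2 kN, M_B = -40 kN·m

Load 1 — applied couple M₀=20 kN·m at a=5 m (b=L-a=5):
  R_A = 6M₀ab/L³ = 6·20·5·5/10³ = 3 kN
  M_A = M₀b(2a-b)/L² = 20·5·(2·5-5)/10² = 5 kN·m
  R_B = -6M₀ab/L³ = -6·20·5·5/10³ = -3 kN
  M_B = M₀a(2b-a)/L² = 20·5·(2·5-5)/10² = 5 kN·m
Load 2 — triangular load w₀=9 kN/m (0→w₀ over full span):
  R_A = 3w₀L/20 = 3·9·10/20 = 27/2 kN
  M_A = w₀L²/30 = 9·10²/30 = 30 kN·m
  R_B = 7w₀L/20 = 7·9·10/20 = 63/2 kN
  M_B = -w₀L²/20 = -9·10²/20 = -45 kN·m
Superposition: R_A = 33/2 kN, M_A = 35 kN·m, R_B = 57/2 kN, M_B = -40 kN·m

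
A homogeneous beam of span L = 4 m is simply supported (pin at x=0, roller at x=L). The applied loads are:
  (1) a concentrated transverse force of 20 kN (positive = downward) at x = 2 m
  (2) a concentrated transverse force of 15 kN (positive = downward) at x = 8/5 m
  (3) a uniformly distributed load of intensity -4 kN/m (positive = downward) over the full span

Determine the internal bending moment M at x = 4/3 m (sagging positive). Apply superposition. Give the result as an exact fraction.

Load 1 — point force P=20 kN at a=2 m (b=L-a=2):
  M_1 = Pbx/L  [x≤a] = 20·2·(4/3)/4 = 40/3 kN·m
Load 2 — point force P=15 kN at a=8/5 m (b=L-a=12/5):
  M_2 = Pbx/L  [x≤a] = 15·(12/5)·(4/3)/4 = 12 kN·m
Load 3 — uniform load w=-4 kN/m over full span:
  M_3 = wx(L-x)/2 = (-4)·(4/3)·(4-(4/3))/2 = -64/9 kN·m
Superposition: M = Σ M_i = 164/9 kN·m ≈ 18.222222 kN·m

M(4/3) = 164/9 kN·m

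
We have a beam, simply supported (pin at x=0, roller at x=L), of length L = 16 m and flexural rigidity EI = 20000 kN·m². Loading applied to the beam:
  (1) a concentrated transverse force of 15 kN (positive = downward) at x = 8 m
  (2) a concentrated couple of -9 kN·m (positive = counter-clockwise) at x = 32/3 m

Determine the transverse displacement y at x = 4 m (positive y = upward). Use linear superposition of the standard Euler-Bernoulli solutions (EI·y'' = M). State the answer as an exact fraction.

Load 1 — point force P=15 kN at a=8 m (b=L-a=8):
  y_1 = -Pbx(L²-b²-x²)/(6LEI)  [x≤a] = -15·8·4·(16²-8²-4²)/(6·16·20000) = -11/250 m
Load 2 — applied couple M₀=-9 kN·m at a=32/3 m (b=L-a=16/3):
  y_2 = (M₀x³/(6L)+C₁x)/EI  [x≤a] with C₁=M₀(3b²-L²)/(6L)=16 = ((-9)·4³/(6·16)+16·4)/20000 = 29/10000 m
Superposition: y = Σ y_i = -411/10000 m ≈ -0.041100 m

y(4) = -411/10000 m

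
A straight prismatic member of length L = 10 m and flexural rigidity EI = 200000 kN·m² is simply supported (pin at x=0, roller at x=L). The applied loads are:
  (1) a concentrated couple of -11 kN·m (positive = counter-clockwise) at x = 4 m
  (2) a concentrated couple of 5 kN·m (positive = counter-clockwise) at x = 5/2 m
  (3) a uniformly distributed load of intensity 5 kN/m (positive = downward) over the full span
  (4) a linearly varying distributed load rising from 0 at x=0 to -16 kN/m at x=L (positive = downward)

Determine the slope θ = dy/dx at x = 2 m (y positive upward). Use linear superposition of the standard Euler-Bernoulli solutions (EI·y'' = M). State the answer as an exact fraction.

Load 1 — applied couple M₀=-11 kN·m at a=4 m (b=L-a=6):
  θ_1 = (M₀x²/(2L)+C₁)/EI  [x≤a] with C₁=M₀(3b²-L²)/(6L)=-22/15 = ((-11)·2²/(2·10)+(-22/15))/200000 = -11/600000 rad
Load 2 — applied couple M₀=5 kN·m at a=5/2 m (b=L-a=15/2):
  θ_2 = (M₀x²/(2L)+C₁)/EI  [x≤a] with C₁=M₀(3b²-L²)/(6L)=275/48 = (5·2²/(2·10)+(275/48))/200000 = 323/9600000 rad
Load 3 — uniform load w=5 kN/m over full span:
  θ_3 = -w(L³-6Lx²+4x³)/(24EI) = -5·(10³-6·10·2²+4·2³)/(24·200000) = -33/40000 rad
Load 4 — triangular load w₀=-16 kN/m (0→w₀ over full span):
  θ_4 = -w₀(7L⁴-30L²x²+15x⁴)/(360LEI) = -(-16)·(7·10⁴-30·10²·2²+15·2⁴)/(360·10·200000) = 182/140625 rad
Superposition: θ = Σ θ_i = 69773/144000000 rad ≈ 0.000485 rad

θ(2) = 69773/144000000 rad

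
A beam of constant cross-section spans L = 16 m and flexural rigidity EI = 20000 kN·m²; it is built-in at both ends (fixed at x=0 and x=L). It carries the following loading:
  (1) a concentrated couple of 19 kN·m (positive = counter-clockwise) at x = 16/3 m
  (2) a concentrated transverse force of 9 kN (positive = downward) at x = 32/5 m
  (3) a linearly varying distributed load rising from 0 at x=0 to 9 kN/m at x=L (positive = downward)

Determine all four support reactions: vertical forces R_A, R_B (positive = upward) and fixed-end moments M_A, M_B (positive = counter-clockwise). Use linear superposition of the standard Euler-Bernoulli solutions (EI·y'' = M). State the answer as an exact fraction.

Load 1 — applied couple M₀=19 kN·m at a=16/3 m (b=L-a=32/3):
  R_A = 6M₀ab/L³ = 6·19·(16/3)·(32/3)/16³ = 19/12 kN
  M_A = M₀b(2a-b)/L² = 19·(32/3)·(2·(16/3)-(32/3))/16² = 0 kN·m
  R_B = -6M₀ab/L³ = -6·19·(16/3)·(32/3)/16³ = -19/12 kN
  M_B = M₀a(2b-a)/L² = 19·(16/3)·(2·(32/3)-(16/3))/16² = 19/3 kN·m
Load 2 — point force P=9 kN at a=32/5 m (b=L-a=48/5):
  R_A = Pb²(3a+b)/L³ = 9·(48/5)²·(3·(32/5)+(48/5))/16³ = 729/125 kN
  M_A = Pab²/L² = 9·(32/5)·(48/5)²/16² = 2592/125 kN·m
  R_B = Pa²(a+3b)/L³ = 9·(32/5)²·((32/5)+3·(48/5))/16³ = 396/125 kN
  M_B = -Pa²b/L² = -9·(32/5)²·(48/5)/16² = -1728/125 kN·m
Load 3 — triangular load w₀=9 kN/m (0→w₀ over full span):
  R_A = 3w₀L/20 = 3·9·16/20 = 108/5 kN
  M_A = w₀L²/30 = 9·16²/30 = 384/5 kN·m
  R_B = 7w₀L/20 = 7·9·16/20 = 252/5 kN
  M_B = -w₀L²/20 = -9·16²/20 = -576/5 kN·m
Superposition: R_A = 43523/1500 kN, M_A = 12192/125 kN·m, R_B = 77977/1500 kN, M_B = -46009/375 kN·m

R_A = 43523/1500 kN, M_A = 12192/125 kN·m, R_B = 77977/1500 kN, M_B = -46009/375 kN·m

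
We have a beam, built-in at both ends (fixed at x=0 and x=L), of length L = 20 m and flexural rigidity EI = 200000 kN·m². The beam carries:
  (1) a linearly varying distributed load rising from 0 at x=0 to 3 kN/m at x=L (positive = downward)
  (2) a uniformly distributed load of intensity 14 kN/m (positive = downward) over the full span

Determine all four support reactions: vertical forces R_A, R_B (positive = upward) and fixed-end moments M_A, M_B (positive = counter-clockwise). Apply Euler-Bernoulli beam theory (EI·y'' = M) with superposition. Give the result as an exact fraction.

R_A = 149 kN, M_A = 1520/3 kN·m, R_B = 161 kN, M_B = -1580/3 kN·m

Load 1 — triangular load w₀=3 kN/m (0→w₀ over full span):
  R_A = 3w₀L/20 = 3·3·20/20 = 9 kN
  M_A = w₀L²/30 = 3·20²/30 = 40 kN·m
  R_B = 7w₀L/20 = 7·3·20/20 = 21 kN
  M_B = -w₀L²/20 = -3·20²/20 = -60 kN·m
Load 2 — uniform load w=14 kN/m over full span:
  R_A = wL/2 = 14·20/2 = 140 kN
  M_A = wL²/12 = 14·20²/12 = 1400/3 kN·m
  R_B = wL/2 = 14·20/2 = 140 kN
  M_B = -wL²/12 = -14·20²/12 = -1400/3 kN·m
Superposition: R_A = 149 kN, M_A = 1520/3 kN·m, R_B = 161 kN, M_B = -1580/3 kN·m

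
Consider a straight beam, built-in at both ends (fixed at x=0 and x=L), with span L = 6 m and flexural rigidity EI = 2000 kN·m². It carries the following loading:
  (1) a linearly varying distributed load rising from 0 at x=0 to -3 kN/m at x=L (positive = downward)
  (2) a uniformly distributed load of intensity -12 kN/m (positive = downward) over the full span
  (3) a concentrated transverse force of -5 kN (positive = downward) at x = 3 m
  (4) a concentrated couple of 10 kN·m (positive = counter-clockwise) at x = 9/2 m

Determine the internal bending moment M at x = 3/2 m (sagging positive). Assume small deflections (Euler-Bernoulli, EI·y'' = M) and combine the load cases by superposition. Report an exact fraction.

M(3/2) = -797/160 kN·m

Load 1 — triangular load w₀=-3 kN/m (0→w₀ over full span):
  M_1 = 3w₀Lx/20 - w₀L²/30 - w₀x³/(6L) = 3·(-3)·6·(3/2)/20 - (-3)·6²/30 - (-3)·(3/2)³/(6·6) = -27/160 kN·m
Load 2 — uniform load w=-12 kN/m over full span:
  M_2 = wLx/2 - wL²/12 - wx²/2 = (-12)·6·(3/2)/2 - (-12)·6²/12 - (-12)·(3/2)²/2 = -9/2 kN·m
Load 3 — point force P=-5 kN at a=3 m (b=L-a=3):
  M_3 = Pb²(3a+b)x/L³ - Pab²/L²  [x≤a] = (-5)·3²·(3·3+3)·(3/2)/6³ - (-5)·3·3²/6² = 0 kN·m
Load 4 — applied couple M₀=10 kN·m at a=9/2 m (b=L-a=3/2):
  M_4 = R_Ax - M_A  [x≤a] with R_A=15/8, M_A=25/8 = (15/8)·(3/2) - (25/8) = -5/16 kN·m
Superposition: M = Σ M_i = -797/160 kN·m ≈ -4.981250 kN·m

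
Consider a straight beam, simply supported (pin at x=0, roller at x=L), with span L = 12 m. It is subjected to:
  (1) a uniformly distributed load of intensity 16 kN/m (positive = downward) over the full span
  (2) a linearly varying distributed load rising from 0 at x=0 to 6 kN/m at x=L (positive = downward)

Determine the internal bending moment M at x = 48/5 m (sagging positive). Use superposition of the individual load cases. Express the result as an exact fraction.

M(48/5) = 28224/125 kN·m

Load 1 — uniform load w=16 kN/m over full span:
  M_1 = wx(L-x)/2 = 16·(48/5)·(12-(48/5))/2 = 4608/25 kN·m
Load 2 — triangular load w₀=6 kN/m (0→w₀ over full span):
  M_2 = w₀Lx/6 - w₀x³/(6L) = 6·12·(48/5)/6 - 6·(48/5)³/(6·12) = 5184/125 kN·m
Superposition: M = Σ M_i = 28224/125 kN·m ≈ 225.792000 kN·m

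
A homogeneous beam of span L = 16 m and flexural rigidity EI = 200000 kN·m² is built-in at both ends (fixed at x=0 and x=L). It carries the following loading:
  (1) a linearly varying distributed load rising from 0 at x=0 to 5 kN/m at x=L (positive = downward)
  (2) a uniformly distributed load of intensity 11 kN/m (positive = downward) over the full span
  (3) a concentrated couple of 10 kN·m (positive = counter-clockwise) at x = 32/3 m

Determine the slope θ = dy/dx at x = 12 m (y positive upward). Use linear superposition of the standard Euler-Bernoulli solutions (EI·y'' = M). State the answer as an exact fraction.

Load 1 — triangular load w₀=5 kN/m (0→w₀ over full span):
  θ_1 = -w₀(2x(L-x)(L-2x)(x+2L)+x²(L-x)²)/(120LEI) = -5·(2·12·(16-12)·(16-2·12)·(12+2·16)+12²·(16-12)²)/(120·16·200000) = 41/100000 rad
Load 2 — uniform load w=11 kN/m over full span:
  θ_2 = -wx(L-x)(L-2x)/(12EI) = -11·12·(16-12)·(16-2·12)/(12·200000) = 11/6250 rad
Load 3 — applied couple M₀=10 kN·m at a=32/3 m (b=L-a=16/3):
  θ_3 = (R_Ax²/2 - M_Ax - M₀(x-a))/EI  [x>a] with R_A=5/6, M_A=10/3 = ((5/6)·12²/2 - (10/3)·12 - 10·(12-(32/3)))/200000 = 1/30000 rad
Superposition: θ = Σ θ_i = 661/300000 rad ≈ 0.002203 rad

θ(12) = 661/300000 rad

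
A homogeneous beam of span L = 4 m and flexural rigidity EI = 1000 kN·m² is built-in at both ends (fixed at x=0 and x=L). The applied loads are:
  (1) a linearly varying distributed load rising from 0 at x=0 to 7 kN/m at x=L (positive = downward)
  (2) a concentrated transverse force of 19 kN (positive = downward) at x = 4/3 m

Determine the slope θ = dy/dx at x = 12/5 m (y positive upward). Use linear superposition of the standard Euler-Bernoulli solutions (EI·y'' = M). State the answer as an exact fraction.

θ(12/5) = 2404/703125 rad

Load 1 — triangular load w₀=7 kN/m (0→w₀ over full span):
  θ_1 = -w₀(2x(L-x)(L-2x)(x+2L)+x²(L-x)²)/(120LEI) = -7·(2·(12/5)·(4-(12/5))·(4-2·(12/5))·((12/5)+2·4)+(12/5)²·(4-(12/5))²)/(120·4·1000) = 56/78125 rad
Load 2 — point force P=19 kN at a=4/3 m (b=L-a=8/3):
  θ_2 = Pa²(L-x)(2bL-(3b+a)(L-x))/(2L³EI)  [x>a] = 19·(4/3)²·(4-(12/5))·(2·(8/3)·4-(3·(8/3)+(4/3))·(4-(12/5)))/(2·4³·1000) = 76/28125 rad
Superposition: θ = Σ θ_i = 2404/703125 rad ≈ 0.003419 rad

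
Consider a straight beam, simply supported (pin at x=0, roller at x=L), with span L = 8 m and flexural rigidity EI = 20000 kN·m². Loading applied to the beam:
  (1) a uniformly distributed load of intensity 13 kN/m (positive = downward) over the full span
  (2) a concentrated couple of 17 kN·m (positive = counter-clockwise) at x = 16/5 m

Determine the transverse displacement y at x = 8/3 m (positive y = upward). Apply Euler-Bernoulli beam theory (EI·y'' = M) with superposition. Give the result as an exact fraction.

Load 1 — uniform load w=13 kN/m over full span:
  y_1 = -wx(L³-2Lx²+x³)/(24EI) = -13·(8/3)·(8³-2·8·(8/3)²+(8/3)³)/(24·20000) = -4576/151875 m
Load 2 — applied couple M₀=17 kN·m at a=16/5 m (b=L-a=24/5):
  y_2 = (M₀x³/(6L)+C₁x)/EI  [x≤a] with C₁=M₀(3b²-L²)/(6L)=136/75 = (17·(8/3)³/(6·8)+(136/75)·(8/3))/20000 = 731/1265625 m
Superposition: y = Σ y_i = -112207/3796875 m ≈ -0.029552 m

y(8/3) = -112207/3796875 m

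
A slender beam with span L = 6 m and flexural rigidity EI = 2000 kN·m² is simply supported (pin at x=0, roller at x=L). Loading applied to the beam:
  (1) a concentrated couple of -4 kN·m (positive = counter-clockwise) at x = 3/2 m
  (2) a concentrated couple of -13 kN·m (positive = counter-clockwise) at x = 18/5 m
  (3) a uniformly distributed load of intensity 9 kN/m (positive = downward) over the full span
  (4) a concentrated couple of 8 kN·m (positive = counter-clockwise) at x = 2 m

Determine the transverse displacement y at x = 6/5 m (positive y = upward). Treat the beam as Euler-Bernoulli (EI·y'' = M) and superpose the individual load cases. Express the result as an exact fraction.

y(6/5) = -103277/2500000 m

Load 1 — applied couple M₀=-4 kN·m at a=3/2 m (b=L-a=9/2):
  y_1 = (M₀x³/(6L)+C₁x)/EI  [x≤a] with C₁=M₀(3b²-L²)/(6L)=-11/4 = ((-4)·(6/5)³/(6·6)+(-11/4)·(6/5))/2000 = -873/500000 m
Load 2 — applied couple M₀=-13 kN·m at a=18/5 m (b=L-a=12/5):
  y_2 = (M₀x³/(6L)+C₁x)/EI  [x≤a] with C₁=M₀(3b²-L²)/(6L)=169/25 = ((-13)·(6/5)³/(6·6)+(169/25)·(6/5))/2000 = 117/31250 m
Load 3 — uniform load w=9 kN/m over full span:
  y_3 = -wx(L³-2Lx²+x³)/(24EI) = -9·(6/5)·(6³-2·6·(6/5)²+(6/5)³)/(24·2000) = -7047/156250 m
Load 4 — applied couple M₀=8 kN·m at a=2 m (b=L-a=4):
  y_4 = (M₀x³/(6L)+C₁x)/EI  [x≤a] with C₁=M₀(3b²-L²)/(6L)=8/3 = (8·(6/5)³/(6·6)+(8/3)·(6/5))/2000 = 28/15625 m
Superposition: y = Σ y_i = -103277/2500000 m ≈ -0.041311 m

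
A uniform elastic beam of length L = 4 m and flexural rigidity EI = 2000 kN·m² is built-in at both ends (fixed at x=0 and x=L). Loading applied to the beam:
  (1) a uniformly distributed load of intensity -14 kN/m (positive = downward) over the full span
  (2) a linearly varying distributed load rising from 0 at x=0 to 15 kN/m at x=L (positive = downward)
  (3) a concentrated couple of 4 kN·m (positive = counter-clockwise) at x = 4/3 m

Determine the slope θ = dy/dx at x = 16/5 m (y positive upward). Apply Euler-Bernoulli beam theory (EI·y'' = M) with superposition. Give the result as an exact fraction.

θ(16/5) = -29/15625 rad

Load 1 — uniform load w=-14 kN/m over full span:
  θ_1 = -wx(L-x)(L-2x)/(12EI) = -(-14)·(16/5)·(4-(16/5))·(4-2·(16/5))/(12·2000) = -56/15625 rad
Load 2 — triangular load w₀=15 kN/m (0→w₀ over full span):
  θ_2 = -w₀(2x(L-x)(L-2x)(x+2L)+x²(L-x)²)/(120LEI) = -15·(2·(16/5)·(4-(16/5))·(4-2·(16/5))·((16/5)+2·4)+(16/5)²·(4-(16/5))²)/(120·4·2000) = 32/15625 rad
Load 3 — applied couple M₀=4 kN·m at a=4/3 m (b=L-a=8/3):
  θ_3 = (R_Ax²/2 - M_Ax - M₀(x-a))/EI  [x>a] with R_A=4/3, M_A=0 = ((4/3)·(16/5)²/2 - 0·(16/5) - 4·((16/5)-(4/3)))/2000 = -1/3125 rad
Superposition: θ = Σ θ_i = -29/15625 rad ≈ -0.001856 rad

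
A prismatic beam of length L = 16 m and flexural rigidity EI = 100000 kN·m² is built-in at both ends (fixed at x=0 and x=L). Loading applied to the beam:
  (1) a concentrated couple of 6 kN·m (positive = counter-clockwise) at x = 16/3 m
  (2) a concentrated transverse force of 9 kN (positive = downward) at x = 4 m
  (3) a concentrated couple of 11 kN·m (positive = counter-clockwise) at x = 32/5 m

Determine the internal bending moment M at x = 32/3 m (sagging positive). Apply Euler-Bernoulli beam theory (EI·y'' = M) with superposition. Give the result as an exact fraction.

M(32/3) = -503/300 kN·m

Load 1 — applied couple M₀=6 kN·m at a=16/3 m (b=L-a=32/3):
  M_1 = R_Ax - M_A - M₀  [x>a] with R_A=1/2, M_A=0 = (1/2)·(32/3) - 0 - 6 = -2/3 kN·m
Load 2 — point force P=9 kN at a=4 m (b=L-a=12):
  M_2 = Pa²(a+3b)(L-x)/L³ - Pa²b/L²  [x>a] = 9·4²·(4+3·12)·(16-(32/3))/16³ - 9·4²·12/16² = 3/4 kN·m
Load 3 — applied couple M₀=11 kN·m at a=32/5 m (b=L-a=48/5):
  M_3 = R_Ax - M_A - M₀  [x>a] with R_A=99/100, M_A=33/25 = (99/100)·(32/3) - (33/25) - 11 = -44/25 kN·m
Superposition: M = Σ M_i = -503/300 kN·m ≈ -1.676667 kN·m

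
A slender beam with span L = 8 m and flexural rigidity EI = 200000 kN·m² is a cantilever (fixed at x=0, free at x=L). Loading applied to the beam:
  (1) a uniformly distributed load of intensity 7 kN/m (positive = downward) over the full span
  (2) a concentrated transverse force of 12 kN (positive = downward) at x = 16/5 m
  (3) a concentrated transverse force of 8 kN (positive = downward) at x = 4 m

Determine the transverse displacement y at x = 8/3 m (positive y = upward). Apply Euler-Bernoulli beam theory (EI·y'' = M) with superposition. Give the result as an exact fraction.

y(8/3) = -15592/3796875 m

Load 1 — uniform load w=7 kN/m over full span:
  y_1 = -wx²(x²-4Lx+6L²)/(24EI) = -7·(8/3)²·((8/3)²-4·8·(8/3)+6·8²)/(24·200000) = -2408/759375 m
Load 2 — point force P=12 kN at a=16/5 m (b=L-a=24/5):
  y_2 = -Px²(3a-x)/(6EI)  [x≤a] = -12·(8/3)²·(3·(16/5)-(8/3))/(6·200000) = -208/421875 m
Load 3 — point force P=8 kN at a=4 m (b=L-a=4):
  y_3 = -Px²(3a-x)/(6EI)  [x≤a] = -8·(8/3)²·(3·4-(8/3))/(6·200000) = -112/253125 m
Superposition: y = Σ y_i = -15592/3796875 m ≈ -0.004107 m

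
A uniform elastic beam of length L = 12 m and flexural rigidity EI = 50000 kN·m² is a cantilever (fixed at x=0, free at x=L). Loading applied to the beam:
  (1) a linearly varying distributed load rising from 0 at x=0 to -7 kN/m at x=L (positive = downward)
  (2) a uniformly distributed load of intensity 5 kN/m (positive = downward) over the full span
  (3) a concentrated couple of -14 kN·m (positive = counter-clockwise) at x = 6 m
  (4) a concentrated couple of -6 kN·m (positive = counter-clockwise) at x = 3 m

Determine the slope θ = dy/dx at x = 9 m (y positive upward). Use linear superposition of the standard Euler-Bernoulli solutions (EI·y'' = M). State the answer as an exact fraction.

θ(9) = -237/320000 rad

Load 1 — triangular load w₀=-7 kN/m (0→w₀ over full span):
  θ_1 = (w₀Lx²/4-w₀L²x/3-w₀x⁴/(24L))/EI = ((-7)·12·9²/4-(-7)·12²·9/3-(-7)·9⁴/(24·12))/50000 = 47439/1600000 rad
Load 2 — uniform load w=5 kN/m over full span:
  θ_2 = -wx(x²-3Lx+3L²)/(6EI) = -5·9·(9²-3·12·9+3·12²)/(6·50000) = -567/20000 rad
Load 3 — applied couple M₀=-14 kN·m at a=6 m (b=L-a=6):
  θ_3 = M₀a/EI  [x>a] = (-14)·6/50000 = -21/12500 rad
Load 4 — applied couple M₀=-6 kN·m at a=3 m (b=L-a=9):
  θ_4 = M₀a/EI  [x>a] = (-6)·3/50000 = -9/25000 rad
Superposition: θ = Σ θ_i = -237/320000 rad ≈ -0.000741 rad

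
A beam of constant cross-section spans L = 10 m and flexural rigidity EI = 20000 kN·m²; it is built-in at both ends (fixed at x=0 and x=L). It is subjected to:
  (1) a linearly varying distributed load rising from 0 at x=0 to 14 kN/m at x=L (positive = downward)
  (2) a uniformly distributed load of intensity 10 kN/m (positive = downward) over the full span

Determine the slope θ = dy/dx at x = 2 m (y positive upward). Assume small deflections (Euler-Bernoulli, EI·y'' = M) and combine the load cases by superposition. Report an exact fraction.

θ(2) = -62/9375 rad

Load 1 — triangular load w₀=14 kN/m (0→w₀ over full span):
  θ_1 = -w₀(2x(L-x)(L-2x)(x+2L)+x²(L-x)²)/(120LEI) = -14·(2·2·(10-2)·(10-2·2)·(2+2·10)+2²·(10-2)²)/(120·10·20000) = -49/18750 rad
Load 2 — uniform load w=10 kN/m over full span:
  θ_2 = -wx(L-x)(L-2x)/(12EI) = -10·2·(10-2)·(10-2·2)/(12·20000) = -1/250 rad
Superposition: θ = Σ θ_i = -62/9375 rad ≈ -0.006613 rad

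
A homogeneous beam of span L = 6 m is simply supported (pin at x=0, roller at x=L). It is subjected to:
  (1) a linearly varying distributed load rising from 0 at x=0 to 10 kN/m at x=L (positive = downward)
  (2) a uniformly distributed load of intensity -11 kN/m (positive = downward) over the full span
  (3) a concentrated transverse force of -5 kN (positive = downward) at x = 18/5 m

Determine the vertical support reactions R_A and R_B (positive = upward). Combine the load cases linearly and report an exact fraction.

Load 1 — triangular load w₀=10 kN/m (0→w₀ over full span):
  R_A = w₀L/6 = 10·6/6 = 10 kN
  R_B = w₀L/3 = 10·6/3 = 20 kN
Load 2 — uniform load w=-11 kN/m over full span:
  R_A = wL/2 = (-11)·6/2 = -33 kN
  R_B = wL/2 = (-11)·6/2 = -33 kN
Load 3 — point force P=-5 kN at a=18/5 m (b=L-a=12/5):
  R_A = Pb/L = (-5)·(12/5)/6 = -2 kN
  R_B = Pa/L = (-5)·(18/5)/6 = -3 kN
Superposition: R_A = -25 kN, R_B = -16 kN

R_A = -25 kN, R_B = -16 kN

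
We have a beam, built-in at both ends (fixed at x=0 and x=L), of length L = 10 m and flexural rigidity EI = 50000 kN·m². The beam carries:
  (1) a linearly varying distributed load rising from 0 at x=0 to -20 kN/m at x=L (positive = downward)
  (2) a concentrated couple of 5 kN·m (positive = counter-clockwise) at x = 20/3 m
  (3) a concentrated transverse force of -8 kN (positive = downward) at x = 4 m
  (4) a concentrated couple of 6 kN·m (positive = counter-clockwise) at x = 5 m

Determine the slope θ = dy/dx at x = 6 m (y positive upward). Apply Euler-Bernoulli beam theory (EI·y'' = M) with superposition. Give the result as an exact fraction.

θ(6) = -289/390625 rad

Load 1 — triangular load w₀=-20 kN/m (0→w₀ over full span):
  θ_1 = -w₀(2x(L-x)(L-2x)(x+2L)+x²(L-x)²)/(120LEI) = -(-20)·(2·6·(10-6)·(10-2·6)·(6+2·10)+6²·(10-6)²)/(120·10·50000) = -2/3125 rad
Load 2 — applied couple M₀=5 kN·m at a=20/3 m (b=L-a=10/3):
  θ_2 = (R_Ax²/2 - M_Ax)/EI  [x≤a] with R_A=2/3, M_A=5/3 = ((2/3)·6²/2 - (5/3)·6)/50000 = 1/25000 rad
Load 3 — point force P=-8 kN at a=4 m (b=L-a=6):
  θ_3 = Pa²(L-x)(2bL-(3b+a)(L-x))/(2L³EI)  [x>a] = (-8)·4²·(10-6)·(2·6·10-(3·6+4)·(10-6))/(2·10³·50000) = -64/390625 rad
Load 4 — applied couple M₀=6 kN·m at a=5 m (b=L-a=5):
  θ_4 = (R_Ax²/2 - M_Ax - M₀(x-a))/EI  [x>a] with R_A=9/10, M_A=3/2 = ((9/10)·6²/2 - (3/2)·6 - 6·(6-5))/50000 = 3/125000 rad
Superposition: θ = Σ θ_i = -289/390625 rad ≈ -0.000740 rad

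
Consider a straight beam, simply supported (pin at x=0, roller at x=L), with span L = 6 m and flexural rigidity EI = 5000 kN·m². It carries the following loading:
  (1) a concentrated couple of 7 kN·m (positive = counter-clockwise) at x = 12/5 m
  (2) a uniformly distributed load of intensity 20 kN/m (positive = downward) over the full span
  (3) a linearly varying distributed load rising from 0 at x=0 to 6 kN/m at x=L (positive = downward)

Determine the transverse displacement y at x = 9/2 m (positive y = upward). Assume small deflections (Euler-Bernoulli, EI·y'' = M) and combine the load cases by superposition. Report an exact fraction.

Load 1 — applied couple M₀=7 kN·m at a=12/5 m (b=L-a=18/5):
  y_1 = (M₀x³/(6L)-M₀(x-a)²/2+C₁x)/EI  [x>a] with C₁=M₀(3b²-L²)/(6L)=14/25 = (7·(9/2)³/(6·6)-7·((9/2)-(12/5))²/2+(14/25)·(9/2))/5000 = 3843/4000000 m
Load 2 — uniform load w=20 kN/m over full span:
  y_2 = -wx(L³-2Lx²+x³)/(24EI) = -20·(9/2)·(6³-2·6·(9/2)²+(9/2)³)/(24·5000) = -1539/32000 m
Load 3 — triangular load w₀=6 kN/m (0→w₀ over full span):
  y_3 = -w₀x(7L⁴-10L²x²+3x⁴)/(360LEI) = -6·(9/2)·(7·6⁴-10·6²·(9/2)²+3·(9/2)⁴)/(360·6·5000) = -9639/1280000 m
Superposition: y = Σ y_i = -1749231/32000000 m ≈ -0.054663 m

y(9/2) = -1749231/32000000 m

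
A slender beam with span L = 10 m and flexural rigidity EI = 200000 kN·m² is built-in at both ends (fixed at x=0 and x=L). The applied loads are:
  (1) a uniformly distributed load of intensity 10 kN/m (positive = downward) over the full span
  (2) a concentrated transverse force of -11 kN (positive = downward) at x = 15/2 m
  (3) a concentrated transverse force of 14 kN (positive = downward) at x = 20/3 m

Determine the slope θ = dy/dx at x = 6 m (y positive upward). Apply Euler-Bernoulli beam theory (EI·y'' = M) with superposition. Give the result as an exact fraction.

θ(6) = 97/450000 rad

Load 1 — uniform load w=10 kN/m over full span:
  θ_1 = -wx(L-x)(L-2x)/(12EI) = -10·6·(10-6)·(10-2·6)/(12·200000) = 1/5000 rad
Load 2 — point force P=-11 kN at a=15/2 m (b=L-a=5/2):
  θ_2 = -Pb²x(2aL-(3a+b)x)/(2L³EI)  [x≤a] = -(-11)·(5/2)²·6·(2·(15/2)·10-(3·(15/2)+(5/2))·6)/(2·10³·200000) = 0 rad
Load 3 — point force P=14 kN at a=20/3 m (b=L-a=10/3):
  θ_3 = -Pb²x(2aL-(3a+b)x)/(2L³EI)  [x≤a] = -14·(10/3)²·6·(2·(20/3)·10-(3·(20/3)+(10/3))·6)/(2·10³·200000) = 7/450000 rad
Superposition: θ = Σ θ_i = 97/450000 rad ≈ 0.000216 rad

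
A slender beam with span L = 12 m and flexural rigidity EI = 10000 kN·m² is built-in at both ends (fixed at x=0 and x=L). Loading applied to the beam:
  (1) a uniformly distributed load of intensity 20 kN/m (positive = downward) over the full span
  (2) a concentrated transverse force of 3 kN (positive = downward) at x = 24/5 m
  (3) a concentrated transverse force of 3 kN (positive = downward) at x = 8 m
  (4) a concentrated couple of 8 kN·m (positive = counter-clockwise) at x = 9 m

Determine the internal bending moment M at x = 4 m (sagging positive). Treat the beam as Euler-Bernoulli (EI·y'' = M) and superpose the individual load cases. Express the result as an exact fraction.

M(4) = 187957/2250 kN·m

Load 1 — uniform load w=20 kN/m over full span:
  M_1 = wLx/2 - wL²/12 - wx²/2 = 20·12·4/2 - 20·12²/12 - 20·4²/2 = 80 kN·m
Load 2 — point force P=3 kN at a=24/5 m (b=L-a=36/5):
  M_2 = Pb²(3a+b)x/L³ - Pab²/L²  [x≤a] = 3·(36/5)²·(3·(24/5)+(36/5))·4/12³ - 3·(24/5)·(36/5)²/12² = 324/125 kN·m
Load 3 — point force P=3 kN at a=8 m (b=L-a=4):
  M_3 = Pb²(3a+b)x/L³ - Pab²/L²  [x≤a] = 3·4²·(3·8+4)·4/12³ - 3·8·4²/12² = 4/9 kN·m
Load 4 — applied couple M₀=8 kN·m at a=9 m (b=L-a=3):
  M_4 = R_Ax - M_A  [x≤a] with R_A=3/4, M_A=5/2 = (3/4)·4 - (5/2) = 1/2 kN·m
Superposition: M = Σ M_i = 187957/2250 kN·m ≈ 83.536444 kN·m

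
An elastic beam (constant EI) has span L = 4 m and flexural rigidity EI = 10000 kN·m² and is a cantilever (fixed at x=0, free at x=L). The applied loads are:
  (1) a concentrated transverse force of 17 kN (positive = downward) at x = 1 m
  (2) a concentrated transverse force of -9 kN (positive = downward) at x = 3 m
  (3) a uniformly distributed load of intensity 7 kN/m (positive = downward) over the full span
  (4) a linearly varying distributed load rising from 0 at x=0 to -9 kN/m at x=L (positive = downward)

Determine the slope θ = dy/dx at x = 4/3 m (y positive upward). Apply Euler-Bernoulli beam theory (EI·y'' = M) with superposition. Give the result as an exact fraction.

θ(4/3) = 2471/1620000 rad

Load 1 — point force P=17 kN at a=1 m (b=L-a=3):
  θ_1 = -Pa²/(2EI)  [x>a] = -17·1²/(2·10000) = -17/20000 rad
Load 2 — point force P=-9 kN at a=3 m (b=L-a=1):
  θ_2 = -Px(2a-x)/(2EI)  [x≤a] = -(-9)·(4/3)·(2·3-(4/3))/(2·10000) = 7/2500 rad
Load 3 — uniform load w=7 kN/m over full span:
  θ_3 = -wx(x²-3Lx+3L²)/(6EI) = -7·(4/3)·((4/3)²-3·4·(4/3)+3·4²)/(6·10000) = -266/50625 rad
Load 4 — triangular load w₀=-9 kN/m (0→w₀ over full span):
  θ_4 = (w₀Lx²/4-w₀L²x/3-w₀x⁴/(24L))/EI = ((-9)·4·(4/3)²/4-(-9)·4²·(4/3)/3-(-9)·(4/3)⁴/(24·4))/10000 = 163/33750 rad
Superposition: θ = Σ θ_i = 2471/1620000 rad ≈ 0.001525 rad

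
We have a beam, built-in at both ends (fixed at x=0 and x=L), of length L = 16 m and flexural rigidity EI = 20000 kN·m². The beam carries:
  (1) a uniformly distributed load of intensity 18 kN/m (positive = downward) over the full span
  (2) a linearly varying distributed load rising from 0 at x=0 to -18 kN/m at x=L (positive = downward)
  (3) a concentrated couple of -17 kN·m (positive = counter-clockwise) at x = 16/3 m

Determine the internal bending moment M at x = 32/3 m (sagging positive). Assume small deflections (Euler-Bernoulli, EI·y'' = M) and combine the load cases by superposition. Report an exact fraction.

M(32/3) = 2261/45 kN·m

Load 1 — uniform load w=18 kN/m over full span:
  M_1 = wLx/2 - wL²/12 - wx²/2 = 18·16·(32/3)/2 - 18·16²/12 - 18·(32/3)²/2 = 128 kN·m
Load 2 — triangular load w₀=-18 kN/m (0→w₀ over full span):
  M_2 = 3w₀Lx/20 - w₀L²/30 - w₀x³/(6L) = 3·(-18)·16·(32/3)/20 - (-18)·16²/30 - (-18)·(32/3)³/(6·16) = -3584/45 kN·m
Load 3 — applied couple M₀=-17 kN·m at a=16/3 m (b=L-a=32/3):
  M_3 = R_Ax - M_A - M₀  [x>a] with R_A=-17/12, M_A=0 = (-17/12)·(32/3) - 0 - (-17) = 17/9 kN·m
Superposition: M = Σ M_i = 2261/45 kN·m ≈ 50.244444 kN·m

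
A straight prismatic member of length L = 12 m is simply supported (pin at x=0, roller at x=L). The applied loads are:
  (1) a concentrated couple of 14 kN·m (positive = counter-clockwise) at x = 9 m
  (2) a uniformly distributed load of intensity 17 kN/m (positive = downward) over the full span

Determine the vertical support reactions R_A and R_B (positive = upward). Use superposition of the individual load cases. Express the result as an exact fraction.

R_A = 619/6 kN, R_B = 605/6 kN

Load 1 — applied couple M₀=14 kN·m at a=9 m (b=L-a=3):
  R_A = M₀/L = 14/12 = 7/6 kN
  R_B = -M₀/L = -14/12 = -7/6 kN
Load 2 — uniform load w=17 kN/m over full span:
  R_A = wL/2 = 17·12/2 = 102 kN
  R_B = wL/2 = 17·12/2 = 102 kN
Superposition: R_A = 619/6 kN, R_B = 605/6 kN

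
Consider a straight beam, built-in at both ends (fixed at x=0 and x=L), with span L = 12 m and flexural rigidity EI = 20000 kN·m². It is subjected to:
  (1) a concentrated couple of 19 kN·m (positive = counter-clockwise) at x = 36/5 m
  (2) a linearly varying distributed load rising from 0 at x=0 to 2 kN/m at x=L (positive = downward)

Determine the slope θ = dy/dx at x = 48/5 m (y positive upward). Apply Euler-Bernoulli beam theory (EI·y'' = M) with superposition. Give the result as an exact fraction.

Load 1 — applied couple M₀=19 kN·m at a=36/5 m (b=L-a=24/5):
  θ_1 = (R_Ax²/2 - M_Ax - M₀(x-a))/EI  [x>a] with R_A=57/25, M_A=152/25 = ((57/25)·(48/5)²/2 - (152/25)·(48/5) - 19·((48/5)-(36/5)))/20000 = 171/3125000 rad
Load 2 — triangular load w₀=2 kN/m (0→w₀ over full span):
  θ_2 = -w₀(2x(L-x)(L-2x)(x+2L)+x²(L-x)²)/(120LEI) = -2·(2·(48/5)·(12-(48/5))·(12-2·(48/5))·((48/5)+2·12)+(48/5)²·(12-(48/5))²)/(120·12·20000) = 288/390625 rad
Superposition: θ = Σ θ_i = 99/125000 rad ≈ 0.000792 rad

θ(48/5) = 99/125000 rad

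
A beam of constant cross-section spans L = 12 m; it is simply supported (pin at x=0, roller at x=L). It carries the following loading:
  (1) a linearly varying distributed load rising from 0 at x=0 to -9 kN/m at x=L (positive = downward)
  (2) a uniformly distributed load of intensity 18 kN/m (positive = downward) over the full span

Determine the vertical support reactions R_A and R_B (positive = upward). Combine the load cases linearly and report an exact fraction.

Load 1 — triangular load w₀=-9 kN/m (0→w₀ over full span):
  R_A = w₀L/6 = (-9)·12/6 = -18 kN
  R_B = w₀L/3 = (-9)·12/3 = -36 kN
Load 2 — uniform load w=18 kN/m over full span:
  R_A = wL/2 = 18·12/2 = 108 kN
  R_B = wL/2 = 18·12/2 = 108 kN
Superposition: R_A = 90 kN, R_B = 72 kN

R_A = 90 kN, R_B = 72 kN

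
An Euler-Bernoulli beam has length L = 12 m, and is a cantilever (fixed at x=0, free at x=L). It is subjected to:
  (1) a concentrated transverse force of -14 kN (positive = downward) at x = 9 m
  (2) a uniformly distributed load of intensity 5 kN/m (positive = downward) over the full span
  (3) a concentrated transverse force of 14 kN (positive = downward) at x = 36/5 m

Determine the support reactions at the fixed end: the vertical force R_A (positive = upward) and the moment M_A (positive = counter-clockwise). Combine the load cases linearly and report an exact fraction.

R_A = 60 kN, M_A = 1674/5 kN·m

Load 1 — point force P=-14 kN at a=9 m (b=L-a=3):
  R_A = P = (-14) = -14 kN
  M_A = Pa = (-14)·9 = -126 kN·m
Load 2 — uniform load w=5 kN/m over full span:
  R_A = wL = 5·12 = 60 kN
  M_A = wL²/2 = 5·12²/2 = 360 kN·m
Load 3 — point force P=14 kN at a=36/5 m (b=L-a=24/5):
  R_A = P = 14 kN
  M_A = Pa = 14·(36/5) = 504/5 kN·m
Superposition: R_A = 60 kN, M_A = 1674/5 kN·m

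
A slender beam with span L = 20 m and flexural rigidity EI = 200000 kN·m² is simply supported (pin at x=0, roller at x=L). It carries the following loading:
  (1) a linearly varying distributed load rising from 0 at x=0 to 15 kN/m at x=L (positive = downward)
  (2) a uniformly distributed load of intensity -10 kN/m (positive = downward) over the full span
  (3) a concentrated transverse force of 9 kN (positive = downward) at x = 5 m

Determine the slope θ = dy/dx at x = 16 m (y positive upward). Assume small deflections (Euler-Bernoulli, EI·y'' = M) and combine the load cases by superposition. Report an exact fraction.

θ(16) = -11969/4800000 rad

Load 1 — triangular load w₀=15 kN/m (0→w₀ over full span):
  θ_1 = -w₀(7L⁴-30L²x²+15x⁴)/(360LEI) = -15·(7·20⁴-30·20²·16²+15·16⁴)/(360·20·200000) = 757/75000 rad
Load 2 — uniform load w=-10 kN/m over full span:
  θ_2 = -w(L³-6Lx²+4x³)/(24EI) = -(-10)·(20³-6·20·16²+4·16³)/(24·200000) = -33/2500 rad
Load 3 — point force P=9 kN at a=5 m (b=L-a=15):
  θ_3 = -Pa(2L²-6Lx+3x²+a²)/(6LEI)  [x>a] = -9·5·(2·20²-6·20·16+3·16²+5²)/(6·20·200000) = 981/1600000 rad
Superposition: θ = Σ θ_i = -11969/4800000 rad ≈ -0.002494 rad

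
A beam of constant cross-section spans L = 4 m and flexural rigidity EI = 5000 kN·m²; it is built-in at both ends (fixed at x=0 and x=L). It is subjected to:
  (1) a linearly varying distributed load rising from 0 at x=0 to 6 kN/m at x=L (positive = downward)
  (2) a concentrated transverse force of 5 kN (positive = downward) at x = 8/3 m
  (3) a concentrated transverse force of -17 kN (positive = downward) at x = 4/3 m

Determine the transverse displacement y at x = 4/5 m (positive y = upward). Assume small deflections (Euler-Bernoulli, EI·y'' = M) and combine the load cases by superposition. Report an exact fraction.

y(4/5) = 168452/791015625 m

Load 1 — triangular load w₀=6 kN/m (0→w₀ over full span):
  y_1 = -w₀x²(L-x)²(x+2L)/(120LEI) = -6·(4/5)²·(4-(4/5))²·((4/5)+2·4)/(120·4·5000) = -1408/9765625 m
Load 2 — point force P=5 kN at a=8/3 m (b=L-a=4/3):
  y_2 = -Pb²x²(3aL-(3a+b)x)/(6L³EI)  [x≤a] = -5·(4/3)²·(4/5)²·(3·(8/3)·4-(3·(8/3)+(4/3))·(4/5))/(6·4³·5000) = -92/1265625 m
Load 3 — point force P=-17 kN at a=4/3 m (b=L-a=8/3):
  y_3 = -Pb²x²(3aL-(3a+b)x)/(6L³EI)  [x≤a] = -(-17)·(8/3)²·(4/5)²·(3·(4/3)·4-(3·(4/3)+(8/3))·(4/5))/(6·4³·5000) = 544/1265625 m
Superposition: y = Σ y_i = 168452/791015625 m ≈ 0.000213 m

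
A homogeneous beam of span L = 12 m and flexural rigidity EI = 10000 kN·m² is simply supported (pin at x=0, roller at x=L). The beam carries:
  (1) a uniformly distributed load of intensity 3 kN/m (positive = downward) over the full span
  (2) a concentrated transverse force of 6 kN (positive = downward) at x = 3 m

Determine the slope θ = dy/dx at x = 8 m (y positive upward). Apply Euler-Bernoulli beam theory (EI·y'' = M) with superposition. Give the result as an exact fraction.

θ(8) = 503/40000 rad

Load 1 — uniform load w=3 kN/m over full span:
  θ_1 = -w(L³-6Lx²+4x³)/(24EI) = -3·(12³-6·12·8²+4·8³)/(24·10000) = 13/1250 rad
Load 2 — point force P=6 kN at a=3 m (b=L-a=9):
  θ_2 = -Pa(2L²-6Lx+3x²+a²)/(6LEI)  [x>a] = -6·3·(2·12²-6·12·8+3·8²+3²)/(6·12·10000) = 87/40000 rad
Superposition: θ = Σ θ_i = 503/40000 rad ≈ 0.012575 rad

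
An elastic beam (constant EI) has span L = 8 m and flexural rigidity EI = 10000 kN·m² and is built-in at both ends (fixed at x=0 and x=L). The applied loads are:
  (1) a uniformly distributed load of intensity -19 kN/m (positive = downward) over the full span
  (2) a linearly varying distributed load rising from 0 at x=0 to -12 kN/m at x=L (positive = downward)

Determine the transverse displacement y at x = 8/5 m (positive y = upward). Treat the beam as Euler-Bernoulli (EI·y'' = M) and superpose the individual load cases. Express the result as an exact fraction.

Load 1 — uniform load w=-19 kN/m over full span:
  y_1 = -wx²(L-x)²/(24EI) = -(-19)·(8/5)²·(8-(8/5))²/(24·10000) = 9728/1171875 m
Load 2 — triangular load w₀=-12 kN/m (0→w₀ over full span):
  y_2 = -w₀x²(L-x)²(x+2L)/(120LEI) = -(-12)·(8/5)²·(8-(8/5))²·((8/5)+2·8)/(120·8·10000) = 22528/9765625 m
Superposition: y = Σ y_i = 310784/29296875 m ≈ 0.010608 m

y(8/5) = 310784/29296875 m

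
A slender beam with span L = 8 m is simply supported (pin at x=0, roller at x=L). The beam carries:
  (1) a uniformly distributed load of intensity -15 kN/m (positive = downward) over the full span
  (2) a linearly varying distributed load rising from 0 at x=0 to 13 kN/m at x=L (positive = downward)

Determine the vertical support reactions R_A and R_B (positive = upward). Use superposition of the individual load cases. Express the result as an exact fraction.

Load 1 — uniform load w=-15 kN/m over full span:
  R_A = wL/2 = (-15)·8/2 = -60 kN
  R_B = wL/2 = (-15)·8/2 = -60 kN
Load 2 — triangular load w₀=13 kN/m (0→w₀ over full span):
  R_A = w₀L/6 = 13·8/6 = 52/3 kN
  R_B = w₀L/3 = 13·8/3 = 104/3 kN
Superposition: R_A = -128/3 kN, R_B = -76/3 kN

R_A = -128/3 kN, R_B = -76/3 kN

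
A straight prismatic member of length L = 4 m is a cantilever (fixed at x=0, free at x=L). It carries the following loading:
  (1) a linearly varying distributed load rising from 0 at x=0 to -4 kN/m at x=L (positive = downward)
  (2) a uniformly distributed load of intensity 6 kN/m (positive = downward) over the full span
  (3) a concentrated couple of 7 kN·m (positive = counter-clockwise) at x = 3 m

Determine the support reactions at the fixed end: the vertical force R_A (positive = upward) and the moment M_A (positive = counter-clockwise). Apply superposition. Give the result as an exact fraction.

Load 1 — triangular load w₀=-4 kN/m (0→w₀ over full span):
  R_A = w₀L/2 = (-4)·4/2 = -8 kN
  M_A = w₀L²/3 = (-4)·4²/3 = -64/3 kN·m
Load 2 — uniform load w=6 kN/m over full span:
  R_A = wL = 6·4 = 24 kN
  M_A = wL²/2 = 6·4²/2 = 48 kN·m
Load 3 — applied couple M₀=7 kN·m at a=3 m (b=L-a=1):
  R_A = 0 kN
  M_A = -M₀ = -7 kN·m
Superposition: R_A = 16 kN, M_A = 59/3 kN·m

R_A = 16 kN, M_A = 59/3 kN·m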